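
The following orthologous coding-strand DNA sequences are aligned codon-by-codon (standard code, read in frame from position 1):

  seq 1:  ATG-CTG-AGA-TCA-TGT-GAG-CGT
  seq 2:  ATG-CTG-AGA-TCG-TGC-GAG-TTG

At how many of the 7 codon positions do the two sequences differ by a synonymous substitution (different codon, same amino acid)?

Codon 1: ATG Met / ATG Met — identical.
Codon 2: CTG Leu / CTG Leu — identical.
Codon 3: AGA Arg / AGA Arg — identical.
Codon 4: TCA Ser / TCG Ser — synonymous.
Codon 5: TGT Cys / TGC Cys — synonymous.
Codon 6: GAG Glu / GAG Glu — identical.
Codon 7: CGT Arg / TTG Leu — nonsynonymous.
Synonymous differences: 2.

2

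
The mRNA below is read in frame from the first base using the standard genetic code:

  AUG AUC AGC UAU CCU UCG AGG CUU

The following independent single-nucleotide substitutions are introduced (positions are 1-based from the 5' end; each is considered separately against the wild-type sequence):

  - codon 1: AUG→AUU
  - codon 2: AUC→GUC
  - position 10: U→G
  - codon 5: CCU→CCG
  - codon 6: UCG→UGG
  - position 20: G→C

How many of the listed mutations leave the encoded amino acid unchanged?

Codon 1: AUG (Met) → AUU (Ile) — missense.
Codon 2: AUC (Ile) → GUC (Val) — missense.
Codon 4: UAU (Tyr) → GAU (Asp) — missense.
Codon 5: CCU (Pro) → CCG (Pro) — synonymous.
Codon 6: UCG (Ser) → UGG (Trp) — missense.
Codon 7: AGG (Arg) → ACG (Thr) — missense.
Synonymous: 1 of 6.

1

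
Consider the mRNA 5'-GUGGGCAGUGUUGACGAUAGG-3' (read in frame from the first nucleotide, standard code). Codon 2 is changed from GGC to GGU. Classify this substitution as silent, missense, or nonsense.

silent

Position 6 falls in codon 2: GGC → Gly.
After the substitution the codon is GGU → Gly.
Both encode Gly, so the change is synonymous.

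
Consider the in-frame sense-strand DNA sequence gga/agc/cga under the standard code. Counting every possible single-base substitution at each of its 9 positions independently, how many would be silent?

8

Codon 1 (GGA, Gly): 3 synonymous substitutions.
Codon 2 (AGC, Ser): 1 synonymous substitution.
Codon 3 (CGA, Arg): 4 synonymous substitutions.
Total: 3 + 1 + 4 = 8.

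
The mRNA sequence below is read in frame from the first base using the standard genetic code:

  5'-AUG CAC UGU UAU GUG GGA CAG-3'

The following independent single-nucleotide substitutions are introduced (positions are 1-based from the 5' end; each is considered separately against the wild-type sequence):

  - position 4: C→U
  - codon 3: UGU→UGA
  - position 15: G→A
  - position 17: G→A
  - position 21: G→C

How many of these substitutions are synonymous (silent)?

1

Codon 2: CAC (His) → UAC (Tyr) — missense.
Codon 3: UGU (Cys) → UGA (Stop) — nonsense.
Codon 5: GUG (Val) → GUA (Val) — synonymous.
Codon 6: GGA (Gly) → GAA (Glu) — missense.
Codon 7: CAG (Gln) → CAC (His) — missense.
Synonymous: 1 of 5.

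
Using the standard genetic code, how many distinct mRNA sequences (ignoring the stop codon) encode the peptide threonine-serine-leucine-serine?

Thr: 4 codons.
Ser: 6 codons.
Leu: 6 codons.
Ser: 6 codons.
4 × 6 × 6 × 6 = 864.

864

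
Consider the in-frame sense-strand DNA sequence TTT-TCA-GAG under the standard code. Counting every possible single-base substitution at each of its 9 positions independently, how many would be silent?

Codon 1 (TTT, Phe): 1 synonymous substitution.
Codon 2 (TCA, Ser): 3 synonymous substitutions.
Codon 3 (GAG, Glu): 1 synonymous substitution.
Total: 1 + 3 + 1 = 5.

5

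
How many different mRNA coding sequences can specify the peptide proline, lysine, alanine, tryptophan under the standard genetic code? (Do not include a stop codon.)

Pro: 4 codons.
Lys: 2 codons.
Ala: 4 codons.
Trp: 1 codon.
4 × 2 × 4 × 1 = 32.

32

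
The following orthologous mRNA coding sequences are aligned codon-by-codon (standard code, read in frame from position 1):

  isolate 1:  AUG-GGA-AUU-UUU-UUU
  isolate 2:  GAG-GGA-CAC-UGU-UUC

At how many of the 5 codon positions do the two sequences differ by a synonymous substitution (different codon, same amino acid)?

Codon 1: AUG Met / GAG Glu — nonsynonymous.
Codon 2: GGA Gly / GGA Gly — identical.
Codon 3: AUU Ile / CAC His — nonsynonymous.
Codon 4: UUU Phe / UGU Cys — nonsynonymous.
Codon 5: UUU Phe / UUC Phe — synonymous.
Synonymous differences: 1.

1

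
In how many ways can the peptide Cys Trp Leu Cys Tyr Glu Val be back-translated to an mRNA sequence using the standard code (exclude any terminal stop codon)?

Cys: 2 codons.
Trp: 1 codon.
Leu: 6 codons.
Cys: 2 codons.
Tyr: 2 codons.
Glu: 2 codons.
Val: 4 codons.
2 × 1 × 6 × 2 × 2 × 2 × 4 = 384.

384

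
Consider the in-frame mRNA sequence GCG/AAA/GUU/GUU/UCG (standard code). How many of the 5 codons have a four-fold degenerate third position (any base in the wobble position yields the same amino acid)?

4

Codon 1 GCG (Ala): third position 4-fold.
Codon 2 AAA (Lys): third position 2-fold.
Codon 3 GUU (Val): third position 4-fold.
Codon 4 GUU (Val): third position 4-fold.
Codon 5 UCG (Ser): third position 4-fold.
Four-fold degenerate third positions: 4.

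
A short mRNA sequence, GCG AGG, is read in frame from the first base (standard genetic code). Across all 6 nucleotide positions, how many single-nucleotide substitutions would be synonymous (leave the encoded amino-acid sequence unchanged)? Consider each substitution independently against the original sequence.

Codon 1 (GCG, Ala): 3 synonymous substitutions.
Codon 2 (AGG, Arg): 2 synonymous substitutions.
Total: 3 + 2 = 5.

5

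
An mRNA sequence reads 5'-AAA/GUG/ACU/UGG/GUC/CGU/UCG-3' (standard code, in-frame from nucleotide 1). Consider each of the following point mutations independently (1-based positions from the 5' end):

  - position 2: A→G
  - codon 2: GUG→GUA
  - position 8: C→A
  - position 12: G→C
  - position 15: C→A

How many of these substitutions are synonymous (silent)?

Codon 1: AAA (Lys) → AGA (Arg) — missense.
Codon 2: GUG (Val) → GUA (Val) — synonymous.
Codon 3: ACU (Thr) → AAU (Asn) — missense.
Codon 4: UGG (Trp) → UGC (Cys) — missense.
Codon 5: GUC (Val) → GUA (Val) — synonymous.
Synonymous: 2 of 5.

2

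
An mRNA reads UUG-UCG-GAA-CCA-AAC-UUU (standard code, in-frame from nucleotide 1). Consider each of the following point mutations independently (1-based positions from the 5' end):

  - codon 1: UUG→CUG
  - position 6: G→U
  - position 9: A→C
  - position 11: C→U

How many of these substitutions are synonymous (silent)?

Codon 1: UUG (Leu) → CUG (Leu) — synonymous.
Codon 2: UCG (Ser) → UCU (Ser) — synonymous.
Codon 3: GAA (Glu) → GAC (Asp) — missense.
Codon 4: CCA (Pro) → CUA (Leu) — missense.
Synonymous: 2 of 4.

2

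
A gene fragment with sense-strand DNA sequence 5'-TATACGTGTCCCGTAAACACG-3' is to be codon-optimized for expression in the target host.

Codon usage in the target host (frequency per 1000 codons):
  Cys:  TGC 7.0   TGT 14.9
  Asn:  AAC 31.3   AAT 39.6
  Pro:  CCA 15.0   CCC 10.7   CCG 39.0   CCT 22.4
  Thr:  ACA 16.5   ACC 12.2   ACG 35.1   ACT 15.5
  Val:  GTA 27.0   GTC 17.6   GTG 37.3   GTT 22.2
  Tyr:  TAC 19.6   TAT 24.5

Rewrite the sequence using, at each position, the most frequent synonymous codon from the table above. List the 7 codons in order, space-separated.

TAT ACG TGT CCG GTG AAT ACG

Codon 1 (Tyr): best is TAT at 24.5.
Codon 2 (Thr): best is ACG at 35.1.
Codon 3 (Cys): best is TGT at 14.9.
Codon 4 (Pro): best is CCG at 39.0.
Codon 5 (Val): best is GTG at 37.3.
Codon 6 (Asn): best is AAT at 39.6.
Codon 7 (Thr): best is ACG at 35.1.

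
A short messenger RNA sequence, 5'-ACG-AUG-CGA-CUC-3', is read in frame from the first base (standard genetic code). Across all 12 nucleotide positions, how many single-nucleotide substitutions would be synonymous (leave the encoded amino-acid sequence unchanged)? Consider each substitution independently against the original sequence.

10

Codon 1 (ACG, Thr): 3 synonymous substitutions.
Codon 2 (AUG, Met): 0 synonymous substitutions.
Codon 3 (CGA, Arg): 4 synonymous substitutions.
Codon 4 (CUC, Leu): 3 synonymous substitutions.
Total: 3 + 0 + 4 + 3 = 10.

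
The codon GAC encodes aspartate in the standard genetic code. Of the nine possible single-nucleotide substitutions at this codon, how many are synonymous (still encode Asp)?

1

Position 1: none → 0 synonymous.
Position 2: none → 0 synonymous.
Position 3: GAT → 1 synonymous.
Total: 0 + 0 + 1 = 1.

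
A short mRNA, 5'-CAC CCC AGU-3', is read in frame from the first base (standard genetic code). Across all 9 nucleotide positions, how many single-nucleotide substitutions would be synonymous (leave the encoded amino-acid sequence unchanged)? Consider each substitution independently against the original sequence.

5

Codon 1 (CAC, His): 1 synonymous substitution.
Codon 2 (CCC, Pro): 3 synonymous substitutions.
Codon 3 (AGU, Ser): 1 synonymous substitution.
Total: 1 + 3 + 1 = 5.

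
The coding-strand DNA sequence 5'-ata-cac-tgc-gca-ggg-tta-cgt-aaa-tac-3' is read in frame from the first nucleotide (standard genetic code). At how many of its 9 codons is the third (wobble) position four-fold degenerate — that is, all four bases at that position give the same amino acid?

3

Codon 1 ATA (Ile): third position 3-fold.
Codon 2 CAC (His): third position 2-fold.
Codon 3 TGC (Cys): third position 2-fold.
Codon 4 GCA (Ala): third position 4-fold.
Codon 5 GGG (Gly): third position 4-fold.
Codon 6 TTA (Leu): third position 2-fold.
Codon 7 CGT (Arg): third position 4-fold.
Codon 8 AAA (Lys): third position 2-fold.
Codon 9 TAC (Tyr): third position 2-fold.
Four-fold degenerate third positions: 3.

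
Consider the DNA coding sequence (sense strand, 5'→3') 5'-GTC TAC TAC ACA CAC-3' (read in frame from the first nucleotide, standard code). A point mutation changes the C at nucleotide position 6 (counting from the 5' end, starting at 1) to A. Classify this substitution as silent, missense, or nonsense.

nonsense

Position 6 falls in codon 2: TAC → Tyr.
After the substitution the codon is TAA → Stop.
The new codon is a stop codon, so this is a nonsense mutation.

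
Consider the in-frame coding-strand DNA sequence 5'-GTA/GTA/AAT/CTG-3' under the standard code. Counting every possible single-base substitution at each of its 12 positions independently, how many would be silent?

Codon 1 (GTA, Val): 3 synonymous substitutions.
Codon 2 (GTA, Val): 3 synonymous substitutions.
Codon 3 (AAT, Asn): 1 synonymous substitution.
Codon 4 (CTG, Leu): 4 synonymous substitutions.
Total: 3 + 3 + 1 + 4 = 11.

11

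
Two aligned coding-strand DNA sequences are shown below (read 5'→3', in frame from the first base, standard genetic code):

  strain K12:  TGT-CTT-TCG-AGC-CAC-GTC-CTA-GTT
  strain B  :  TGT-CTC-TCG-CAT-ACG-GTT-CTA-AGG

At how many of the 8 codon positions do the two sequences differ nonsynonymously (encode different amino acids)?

Codon 1: TGT Cys / TGT Cys — identical.
Codon 2: CTT Leu / CTC Leu — synonymous.
Codon 3: TCG Ser / TCG Ser — identical.
Codon 4: AGC Ser / CAT His — nonsynonymous.
Codon 5: CAC His / ACG Thr — nonsynonymous.
Codon 6: GTC Val / GTT Val — synonymous.
Codon 7: CTA Leu / CTA Leu — identical.
Codon 8: GTT Val / AGG Arg — nonsynonymous.
Nonsynonymous differences: 3.

3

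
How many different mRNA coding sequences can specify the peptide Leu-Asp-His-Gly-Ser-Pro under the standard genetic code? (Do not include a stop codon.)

2304

Leu: 6 codons.
Asp: 2 codons.
His: 2 codons.
Gly: 4 codons.
Ser: 6 codons.
Pro: 4 codons.
6 × 2 × 2 × 4 × 6 × 4 = 2304.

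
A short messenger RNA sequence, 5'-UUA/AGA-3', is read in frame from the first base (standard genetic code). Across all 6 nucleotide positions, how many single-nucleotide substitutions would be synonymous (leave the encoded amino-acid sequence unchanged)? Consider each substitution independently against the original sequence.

Codon 1 (UUA, Leu): 2 synonymous substitutions.
Codon 2 (AGA, Arg): 2 synonymous substitutions.
Total: 2 + 2 = 4.

4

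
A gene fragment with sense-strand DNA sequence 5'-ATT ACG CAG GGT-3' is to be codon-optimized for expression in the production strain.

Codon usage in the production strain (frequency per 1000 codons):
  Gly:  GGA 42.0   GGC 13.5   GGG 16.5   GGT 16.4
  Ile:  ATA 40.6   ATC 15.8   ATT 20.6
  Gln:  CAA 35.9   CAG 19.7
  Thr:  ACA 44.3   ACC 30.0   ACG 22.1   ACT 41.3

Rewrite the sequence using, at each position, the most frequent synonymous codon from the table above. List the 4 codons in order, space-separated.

ATA ACA CAA GGA

Codon 1 (Ile): best is ATA at 40.6.
Codon 2 (Thr): best is ACA at 44.3.
Codon 3 (Gln): best is CAA at 35.9.
Codon 4 (Gly): best is GGA at 42.0.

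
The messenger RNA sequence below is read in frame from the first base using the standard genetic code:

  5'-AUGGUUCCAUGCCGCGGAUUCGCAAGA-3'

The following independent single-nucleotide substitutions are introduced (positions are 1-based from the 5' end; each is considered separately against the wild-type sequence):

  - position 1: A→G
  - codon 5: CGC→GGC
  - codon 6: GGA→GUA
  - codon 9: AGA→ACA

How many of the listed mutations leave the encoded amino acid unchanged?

0

Codon 1: AUG (Met) → GUG (Val) — missense.
Codon 5: CGC (Arg) → GGC (Gly) — missense.
Codon 6: GGA (Gly) → GUA (Val) — missense.
Codon 9: AGA (Arg) → ACA (Thr) — missense.
Synonymous: 0 of 4.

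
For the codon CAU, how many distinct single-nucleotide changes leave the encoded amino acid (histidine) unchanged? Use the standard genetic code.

1

Position 1: none → 0 synonymous.
Position 2: none → 0 synonymous.
Position 3: CAC → 1 synonymous.
Total: 0 + 0 + 1 = 1.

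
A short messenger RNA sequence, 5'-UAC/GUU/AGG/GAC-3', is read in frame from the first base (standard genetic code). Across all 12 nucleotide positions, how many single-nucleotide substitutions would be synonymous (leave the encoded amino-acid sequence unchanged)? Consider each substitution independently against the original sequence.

Codon 1 (UAC, Tyr): 1 synonymous substitution.
Codon 2 (GUU, Val): 3 synonymous substitutions.
Codon 3 (AGG, Arg): 2 synonymous substitutions.
Codon 4 (GAC, Asp): 1 synonymous substitution.
Total: 1 + 3 + 2 + 1 = 7.

7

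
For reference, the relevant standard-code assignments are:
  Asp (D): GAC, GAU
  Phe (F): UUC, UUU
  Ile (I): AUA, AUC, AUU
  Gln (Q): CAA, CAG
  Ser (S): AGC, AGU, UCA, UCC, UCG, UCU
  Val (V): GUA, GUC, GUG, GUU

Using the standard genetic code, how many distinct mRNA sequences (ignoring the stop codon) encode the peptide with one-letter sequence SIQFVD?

576

Ser: 6 codons.
Ile: 3 codons.
Gln: 2 codons.
Phe: 2 codons.
Val: 4 codons.
Asp: 2 codons.
6 × 3 × 2 × 2 × 4 × 2 = 576.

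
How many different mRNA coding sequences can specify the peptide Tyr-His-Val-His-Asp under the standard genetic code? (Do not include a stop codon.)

64

Tyr: 2 codons.
His: 2 codons.
Val: 4 codons.
His: 2 codons.
Asp: 2 codons.
2 × 2 × 4 × 2 × 2 = 64.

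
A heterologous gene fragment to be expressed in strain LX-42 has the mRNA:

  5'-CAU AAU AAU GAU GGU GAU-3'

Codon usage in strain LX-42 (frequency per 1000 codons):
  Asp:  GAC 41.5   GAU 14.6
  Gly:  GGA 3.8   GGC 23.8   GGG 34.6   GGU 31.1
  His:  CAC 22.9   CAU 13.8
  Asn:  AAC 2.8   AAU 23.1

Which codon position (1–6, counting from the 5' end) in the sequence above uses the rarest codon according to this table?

1

Codon 1 CAU (His): 13.8 per 1000.
Codon 2 AAU (Asn): 23.1 per 1000.
Codon 3 AAU (Asn): 23.1 per 1000.
Codon 4 GAU (Asp): 14.6 per 1000.
Codon 5 GGU (Gly): 31.1 per 1000.
Codon 6 GAU (Asp): 14.6 per 1000.
Lowest frequency is 13.8 at codon 1.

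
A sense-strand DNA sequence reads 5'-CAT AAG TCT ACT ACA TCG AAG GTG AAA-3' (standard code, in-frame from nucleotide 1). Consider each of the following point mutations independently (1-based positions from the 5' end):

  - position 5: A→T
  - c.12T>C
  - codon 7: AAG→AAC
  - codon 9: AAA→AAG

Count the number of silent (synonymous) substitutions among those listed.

2

Codon 2: AAG (Lys) → ATG (Met) — missense.
Codon 4: ACT (Thr) → ACC (Thr) — synonymous.
Codon 7: AAG (Lys) → AAC (Asn) — missense.
Codon 9: AAA (Lys) → AAG (Lys) — synonymous.
Synonymous: 2 of 4.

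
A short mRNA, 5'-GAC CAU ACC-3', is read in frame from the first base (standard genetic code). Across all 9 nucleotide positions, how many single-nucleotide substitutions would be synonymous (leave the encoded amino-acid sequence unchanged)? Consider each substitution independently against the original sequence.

5

Codon 1 (GAC, Asp): 1 synonymous substitution.
Codon 2 (CAU, His): 1 synonymous substitution.
Codon 3 (ACC, Thr): 3 synonymous substitutions.
Total: 1 + 1 + 3 = 5.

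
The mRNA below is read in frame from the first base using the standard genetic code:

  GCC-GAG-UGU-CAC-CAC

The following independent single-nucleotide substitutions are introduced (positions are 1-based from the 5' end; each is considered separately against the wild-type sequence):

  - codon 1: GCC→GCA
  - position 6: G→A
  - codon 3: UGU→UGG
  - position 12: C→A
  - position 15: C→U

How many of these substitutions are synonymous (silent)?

Codon 1: GCC (Ala) → GCA (Ala) — synonymous.
Codon 2: GAG (Glu) → GAA (Glu) — synonymous.
Codon 3: UGU (Cys) → UGG (Trp) — missense.
Codon 4: CAC (His) → CAA (Gln) — missense.
Codon 5: CAC (His) → CAU (His) — synonymous.
Synonymous: 3 of 5.

3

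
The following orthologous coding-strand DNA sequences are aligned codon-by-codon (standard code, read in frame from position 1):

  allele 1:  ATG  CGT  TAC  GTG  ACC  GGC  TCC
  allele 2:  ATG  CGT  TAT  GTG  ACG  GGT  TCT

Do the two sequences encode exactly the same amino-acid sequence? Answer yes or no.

Codon 1: ATG Met / ATG Met — identical.
Codon 2: CGT Arg / CGT Arg — identical.
Codon 3: TAC Tyr / TAT Tyr — synonymous.
Codon 4: GTG Val / GTG Val — identical.
Codon 5: ACC Thr / ACG Thr — synonymous.
Codon 6: GGC Gly / GGT Gly — synonymous.
Codon 7: TCC Ser / TCT Ser — synonymous.
Nonsynonymous differences: 0 → same protein.

yes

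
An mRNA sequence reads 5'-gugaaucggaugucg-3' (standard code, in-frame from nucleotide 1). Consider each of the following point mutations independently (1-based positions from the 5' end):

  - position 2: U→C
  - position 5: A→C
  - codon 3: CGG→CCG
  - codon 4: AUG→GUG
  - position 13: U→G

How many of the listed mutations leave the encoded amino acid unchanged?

0

Codon 1: GUG (Val) → GCG (Ala) — missense.
Codon 2: AAU (Asn) → ACU (Thr) — missense.
Codon 3: CGG (Arg) → CCG (Pro) — missense.
Codon 4: AUG (Met) → GUG (Val) — missense.
Codon 5: UCG (Ser) → GCG (Ala) — missense.
Synonymous: 0 of 5.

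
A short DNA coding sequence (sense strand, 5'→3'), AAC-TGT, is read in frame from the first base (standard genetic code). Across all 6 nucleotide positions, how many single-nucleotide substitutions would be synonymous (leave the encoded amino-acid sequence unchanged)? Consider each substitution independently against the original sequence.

Codon 1 (AAC, Asn): 1 synonymous substitution.
Codon 2 (TGT, Cys): 1 synonymous substitution.
Total: 1 + 1 = 2.

2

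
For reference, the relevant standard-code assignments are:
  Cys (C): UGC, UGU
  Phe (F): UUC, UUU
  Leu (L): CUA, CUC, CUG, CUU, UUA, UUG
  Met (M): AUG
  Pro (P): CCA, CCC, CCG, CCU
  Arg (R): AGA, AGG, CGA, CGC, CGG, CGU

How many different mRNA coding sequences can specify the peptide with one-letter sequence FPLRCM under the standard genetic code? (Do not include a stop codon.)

Phe: 2 codons.
Pro: 4 codons.
Leu: 6 codons.
Arg: 6 codons.
Cys: 2 codons.
Met: 1 codon.
2 × 4 × 6 × 6 × 2 × 1 = 576.

576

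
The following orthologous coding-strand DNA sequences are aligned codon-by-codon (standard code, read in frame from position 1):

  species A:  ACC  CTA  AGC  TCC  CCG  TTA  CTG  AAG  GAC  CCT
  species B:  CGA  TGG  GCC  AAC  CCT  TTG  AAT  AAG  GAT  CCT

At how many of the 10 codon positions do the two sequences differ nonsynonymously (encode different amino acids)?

5

Codon 1: ACC Thr / CGA Arg — nonsynonymous.
Codon 2: CTA Leu / TGG Trp — nonsynonymous.
Codon 3: AGC Ser / GCC Ala — nonsynonymous.
Codon 4: TCC Ser / AAC Asn — nonsynonymous.
Codon 5: CCG Pro / CCT Pro — synonymous.
Codon 6: TTA Leu / TTG Leu — synonymous.
Codon 7: CTG Leu / AAT Asn — nonsynonymous.
Codon 8: AAG Lys / AAG Lys — identical.
Codon 9: GAC Asp / GAT Asp — synonymous.
Codon 10: CCT Pro / CCT Pro — identical.
Nonsynonymous differences: 5.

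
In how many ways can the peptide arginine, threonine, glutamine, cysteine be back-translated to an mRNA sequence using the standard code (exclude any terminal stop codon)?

96

Arg: 6 codons.
Thr: 4 codons.
Gln: 2 codons.
Cys: 2 codons.
6 × 4 × 2 × 2 = 96.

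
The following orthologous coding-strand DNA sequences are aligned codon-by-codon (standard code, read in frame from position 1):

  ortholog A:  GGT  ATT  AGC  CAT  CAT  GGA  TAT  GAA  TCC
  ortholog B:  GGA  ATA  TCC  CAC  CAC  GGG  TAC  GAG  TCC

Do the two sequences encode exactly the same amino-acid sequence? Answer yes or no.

Codon 1: GGT Gly / GGA Gly — synonymous.
Codon 2: ATT Ile / ATA Ile — synonymous.
Codon 3: AGC Ser / TCC Ser — synonymous.
Codon 4: CAT His / CAC His — synonymous.
Codon 5: CAT His / CAC His — synonymous.
Codon 6: GGA Gly / GGG Gly — synonymous.
Codon 7: TAT Tyr / TAC Tyr — synonymous.
Codon 8: GAA Glu / GAG Glu — synonymous.
Codon 9: TCC Ser / TCC Ser — identical.
Nonsynonymous differences: 0 → same protein.

yes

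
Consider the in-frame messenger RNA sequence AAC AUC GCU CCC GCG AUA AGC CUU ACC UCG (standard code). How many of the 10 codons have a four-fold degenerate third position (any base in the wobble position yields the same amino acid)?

Codon 1 AAC (Asn): third position 2-fold.
Codon 2 AUC (Ile): third position 3-fold.
Codon 3 GCU (Ala): third position 4-fold.
Codon 4 CCC (Pro): third position 4-fold.
Codon 5 GCG (Ala): third position 4-fold.
Codon 6 AUA (Ile): third position 3-fold.
Codon 7 AGC (Ser): third position 2-fold.
Codon 8 CUU (Leu): third position 4-fold.
Codon 9 ACC (Thr): third position 4-fold.
Codon 10 UCG (Ser): third position 4-fold.
Four-fold degenerate third positions: 6.

6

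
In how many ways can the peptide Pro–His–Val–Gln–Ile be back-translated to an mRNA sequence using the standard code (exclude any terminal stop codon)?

Pro: 4 codons.
His: 2 codons.
Val: 4 codons.
Gln: 2 codons.
Ile: 3 codons.
4 × 2 × 4 × 2 × 3 = 192.

192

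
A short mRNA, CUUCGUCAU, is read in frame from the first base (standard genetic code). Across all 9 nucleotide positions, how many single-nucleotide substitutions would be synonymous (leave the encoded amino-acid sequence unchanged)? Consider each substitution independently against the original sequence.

7

Codon 1 (CUU, Leu): 3 synonymous substitutions.
Codon 2 (CGU, Arg): 3 synonymous substitutions.
Codon 3 (CAU, His): 1 synonymous substitution.
Total: 3 + 3 + 1 = 7.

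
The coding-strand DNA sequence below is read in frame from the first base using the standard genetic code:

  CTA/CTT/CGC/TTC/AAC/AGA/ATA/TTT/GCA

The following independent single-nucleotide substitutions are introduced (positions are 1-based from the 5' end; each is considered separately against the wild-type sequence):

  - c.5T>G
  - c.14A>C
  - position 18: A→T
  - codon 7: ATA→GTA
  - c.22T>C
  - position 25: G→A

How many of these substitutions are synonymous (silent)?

Codon 2: CTT (Leu) → CGT (Arg) — missense.
Codon 5: AAC (Asn) → ACC (Thr) — missense.
Codon 6: AGA (Arg) → AGT (Ser) — missense.
Codon 7: ATA (Ile) → GTA (Val) — missense.
Codon 8: TTT (Phe) → CTT (Leu) — missense.
Codon 9: GCA (Ala) → ACA (Thr) — missense.
Synonymous: 0 of 6.

0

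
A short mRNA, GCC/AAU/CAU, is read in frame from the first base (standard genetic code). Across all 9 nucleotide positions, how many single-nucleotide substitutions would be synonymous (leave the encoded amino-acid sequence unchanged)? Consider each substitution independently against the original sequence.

5

Codon 1 (GCC, Ala): 3 synonymous substitutions.
Codon 2 (AAU, Asn): 1 synonymous substitution.
Codon 3 (CAU, His): 1 synonymous substitution.
Total: 3 + 1 + 1 = 5.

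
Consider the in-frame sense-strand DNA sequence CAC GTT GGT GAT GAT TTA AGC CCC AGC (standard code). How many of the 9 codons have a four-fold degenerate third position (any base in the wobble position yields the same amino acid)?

3

Codon 1 CAC (His): third position 2-fold.
Codon 2 GTT (Val): third position 4-fold.
Codon 3 GGT (Gly): third position 4-fold.
Codon 4 GAT (Asp): third position 2-fold.
Codon 5 GAT (Asp): third position 2-fold.
Codon 6 TTA (Leu): third position 2-fold.
Codon 7 AGC (Ser): third position 2-fold.
Codon 8 CCC (Pro): third position 4-fold.
Codon 9 AGC (Ser): third position 2-fold.
Four-fold degenerate third positions: 3.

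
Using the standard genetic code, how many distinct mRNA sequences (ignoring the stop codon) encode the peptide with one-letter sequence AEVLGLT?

18432

Ala: 4 codons.
Glu: 2 codons.
Val: 4 codons.
Leu: 6 codons.
Gly: 4 codons.
Leu: 6 codons.
Thr: 4 codons.
4 × 2 × 4 × 6 × 4 × 6 × 4 = 18432.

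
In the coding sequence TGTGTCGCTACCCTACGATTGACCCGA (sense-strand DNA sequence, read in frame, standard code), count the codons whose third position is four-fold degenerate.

Codon 1 TGT (Cys): third position 2-fold.
Codon 2 GTC (Val): third position 4-fold.
Codon 3 GCT (Ala): third position 4-fold.
Codon 4 ACC (Thr): third position 4-fold.
Codon 5 CTA (Leu): third position 4-fold.
Codon 6 CGA (Arg): third position 4-fold.
Codon 7 TTG (Leu): third position 2-fold.
Codon 8 ACC (Thr): third position 4-fold.
Codon 9 CGA (Arg): third position 4-fold.
Four-fold degenerate third positions: 7.

7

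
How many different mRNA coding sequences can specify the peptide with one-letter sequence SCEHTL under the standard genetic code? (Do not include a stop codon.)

Ser: 6 codons.
Cys: 2 codons.
Glu: 2 codons.
His: 2 codons.
Thr: 4 codons.
Leu: 6 codons.
6 × 2 × 2 × 2 × 4 × 6 = 1152.

1152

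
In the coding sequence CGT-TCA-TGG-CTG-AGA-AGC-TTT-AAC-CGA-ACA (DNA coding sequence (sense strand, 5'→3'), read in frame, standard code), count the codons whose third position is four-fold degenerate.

Codon 1 CGT (Arg): third position 4-fold.
Codon 2 TCA (Ser): third position 4-fold.
Codon 3 TGG (Trp): third position 1-fold.
Codon 4 CTG (Leu): third position 4-fold.
Codon 5 AGA (Arg): third position 2-fold.
Codon 6 AGC (Ser): third position 2-fold.
Codon 7 TTT (Phe): third position 2-fold.
Codon 8 AAC (Asn): third position 2-fold.
Codon 9 CGA (Arg): third position 4-fold.
Codon 10 ACA (Thr): third position 4-fold.
Four-fold degenerate third positions: 5.

5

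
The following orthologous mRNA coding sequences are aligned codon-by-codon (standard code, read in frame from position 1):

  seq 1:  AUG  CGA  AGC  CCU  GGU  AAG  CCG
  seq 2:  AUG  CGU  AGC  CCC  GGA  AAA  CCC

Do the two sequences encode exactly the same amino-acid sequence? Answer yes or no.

Codon 1: AUG Met / AUG Met — identical.
Codon 2: CGA Arg / CGU Arg — synonymous.
Codon 3: AGC Ser / AGC Ser — identical.
Codon 4: CCU Pro / CCC Pro — synonymous.
Codon 5: GGU Gly / GGA Gly — synonymous.
Codon 6: AAG Lys / AAA Lys — synonymous.
Codon 7: CCG Pro / CCC Pro — synonymous.
Nonsynonymous differences: 0 → same protein.

yes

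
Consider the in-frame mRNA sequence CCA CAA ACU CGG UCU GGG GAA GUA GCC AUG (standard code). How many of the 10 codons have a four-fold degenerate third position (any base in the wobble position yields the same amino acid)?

7

Codon 1 CCA (Pro): third position 4-fold.
Codon 2 CAA (Gln): third position 2-fold.
Codon 3 ACU (Thr): third position 4-fold.
Codon 4 CGG (Arg): third position 4-fold.
Codon 5 UCU (Ser): third position 4-fold.
Codon 6 GGG (Gly): third position 4-fold.
Codon 7 GAA (Glu): third position 2-fold.
Codon 8 GUA (Val): third position 4-fold.
Codon 9 GCC (Ala): third position 4-fold.
Codon 10 AUG (Met): third position 1-fold.
Four-fold degenerate third positions: 7.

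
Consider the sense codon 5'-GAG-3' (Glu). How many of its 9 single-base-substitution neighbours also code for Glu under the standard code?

Position 1: none → 0 synonymous.
Position 2: none → 0 synonymous.
Position 3: GAA → 1 synonymous.
Total: 0 + 0 + 1 = 1.

1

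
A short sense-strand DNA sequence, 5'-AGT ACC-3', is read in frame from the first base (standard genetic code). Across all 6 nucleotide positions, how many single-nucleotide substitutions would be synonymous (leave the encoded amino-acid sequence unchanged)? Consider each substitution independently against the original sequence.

4

Codon 1 (AGT, Ser): 1 synonymous substitution.
Codon 2 (ACC, Thr): 3 synonymous substitutions.
Total: 1 + 3 = 4.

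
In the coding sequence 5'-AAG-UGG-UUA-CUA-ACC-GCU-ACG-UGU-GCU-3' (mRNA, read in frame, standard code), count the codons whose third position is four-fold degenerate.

5

Codon 1 AAG (Lys): third position 2-fold.
Codon 2 UGG (Trp): third position 1-fold.
Codon 3 UUA (Leu): third position 2-fold.
Codon 4 CUA (Leu): third position 4-fold.
Codon 5 ACC (Thr): third position 4-fold.
Codon 6 GCU (Ala): third position 4-fold.
Codon 7 ACG (Thr): third position 4-fold.
Codon 8 UGU (Cys): third position 2-fold.
Codon 9 GCU (Ala): third position 4-fold.
Four-fold degenerate third positions: 5.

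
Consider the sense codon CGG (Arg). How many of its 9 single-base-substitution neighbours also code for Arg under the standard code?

4

Position 1: AGG → 1 synonymous.
Position 2: none → 0 synonymous.
Position 3: CGU, CGC, CGA → 3 synonymous.
Total: 1 + 0 + 3 = 4.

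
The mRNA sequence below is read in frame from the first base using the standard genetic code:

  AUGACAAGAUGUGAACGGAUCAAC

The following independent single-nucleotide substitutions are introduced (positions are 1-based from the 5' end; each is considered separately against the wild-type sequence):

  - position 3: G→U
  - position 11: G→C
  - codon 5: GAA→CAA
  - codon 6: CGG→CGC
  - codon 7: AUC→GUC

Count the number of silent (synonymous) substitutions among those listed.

Codon 1: AUG (Met) → AUU (Ile) — missense.
Codon 4: UGU (Cys) → UCU (Ser) — missense.
Codon 5: GAA (Glu) → CAA (Gln) — missense.
Codon 6: CGG (Arg) → CGC (Arg) — synonymous.
Codon 7: AUC (Ile) → GUC (Val) — missense.
Synonymous: 1 of 5.

1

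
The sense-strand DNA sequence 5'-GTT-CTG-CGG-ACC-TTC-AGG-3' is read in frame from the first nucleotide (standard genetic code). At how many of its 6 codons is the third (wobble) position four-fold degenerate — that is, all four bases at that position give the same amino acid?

4

Codon 1 GTT (Val): third position 4-fold.
Codon 2 CTG (Leu): third position 4-fold.
Codon 3 CGG (Arg): third position 4-fold.
Codon 4 ACC (Thr): third position 4-fold.
Codon 5 TTC (Phe): third position 2-fold.
Codon 6 AGG (Arg): third position 2-fold.
Four-fold degenerate third positions: 4.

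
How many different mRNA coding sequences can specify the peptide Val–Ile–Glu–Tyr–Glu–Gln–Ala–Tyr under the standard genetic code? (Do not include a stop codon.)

Val: 4 codons.
Ile: 3 codons.
Glu: 2 codons.
Tyr: 2 codons.
Glu: 2 codons.
Gln: 2 codons.
Ala: 4 codons.
Tyr: 2 codons.
4 × 3 × 2 × 2 × 2 × 2 × 4 × 2 = 1536.

1536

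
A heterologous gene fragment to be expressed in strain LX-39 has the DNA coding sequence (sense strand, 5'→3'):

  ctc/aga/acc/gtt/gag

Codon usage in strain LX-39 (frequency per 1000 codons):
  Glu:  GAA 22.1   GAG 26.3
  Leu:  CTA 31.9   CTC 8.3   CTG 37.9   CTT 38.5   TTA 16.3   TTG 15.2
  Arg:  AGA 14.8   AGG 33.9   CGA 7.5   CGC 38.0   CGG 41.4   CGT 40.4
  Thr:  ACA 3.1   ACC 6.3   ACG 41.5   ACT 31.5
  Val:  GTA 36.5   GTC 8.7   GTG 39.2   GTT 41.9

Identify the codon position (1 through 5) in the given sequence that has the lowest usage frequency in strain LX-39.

Codon 1 CTC (Leu): 8.3 per 1000.
Codon 2 AGA (Arg): 14.8 per 1000.
Codon 3 ACC (Thr): 6.3 per 1000.
Codon 4 GTT (Val): 41.9 per 1000.
Codon 5 GAG (Glu): 26.3 per 1000.
Lowest frequency is 6.3 at codon 3.

3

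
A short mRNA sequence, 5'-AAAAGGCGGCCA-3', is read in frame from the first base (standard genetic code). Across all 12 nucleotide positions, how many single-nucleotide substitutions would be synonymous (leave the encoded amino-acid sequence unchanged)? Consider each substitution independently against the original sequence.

Codon 1 (AAA, Lys): 1 synonymous substitution.
Codon 2 (AGG, Arg): 2 synonymous substitutions.
Codon 3 (CGG, Arg): 4 synonymous substitutions.
Codon 4 (CCA, Pro): 3 synonymous substitutions.
Total: 1 + 2 + 4 + 3 = 10.

10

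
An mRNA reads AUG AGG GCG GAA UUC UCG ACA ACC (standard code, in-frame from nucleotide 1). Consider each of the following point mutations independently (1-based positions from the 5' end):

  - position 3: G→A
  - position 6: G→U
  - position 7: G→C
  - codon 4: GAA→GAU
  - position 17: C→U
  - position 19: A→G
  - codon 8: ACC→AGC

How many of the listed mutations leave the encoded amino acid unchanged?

Codon 1: AUG (Met) → AUA (Ile) — missense.
Codon 2: AGG (Arg) → AGU (Ser) — missense.
Codon 3: GCG (Ala) → CCG (Pro) — missense.
Codon 4: GAA (Glu) → GAU (Asp) — missense.
Codon 6: UCG (Ser) → UUG (Leu) — missense.
Codon 7: ACA (Thr) → GCA (Ala) — missense.
Codon 8: ACC (Thr) → AGC (Ser) — missense.
Synonymous: 0 of 7.

0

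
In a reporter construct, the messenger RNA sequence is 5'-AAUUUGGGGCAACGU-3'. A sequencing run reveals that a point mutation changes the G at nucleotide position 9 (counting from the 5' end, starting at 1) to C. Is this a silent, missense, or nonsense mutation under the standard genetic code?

silent

Position 9 falls in codon 3: GGG → Gly.
After the substitution the codon is GGC → Gly.
Both encode Gly, so the change is synonymous.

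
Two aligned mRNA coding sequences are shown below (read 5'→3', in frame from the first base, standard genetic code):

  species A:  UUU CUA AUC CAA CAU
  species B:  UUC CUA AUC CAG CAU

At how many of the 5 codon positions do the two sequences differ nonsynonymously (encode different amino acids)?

0

Codon 1: UUU Phe / UUC Phe — synonymous.
Codon 2: CUA Leu / CUA Leu — identical.
Codon 3: AUC Ile / AUC Ile — identical.
Codon 4: CAA Gln / CAG Gln — synonymous.
Codon 5: CAU His / CAU His — identical.
Nonsynonymous differences: 0.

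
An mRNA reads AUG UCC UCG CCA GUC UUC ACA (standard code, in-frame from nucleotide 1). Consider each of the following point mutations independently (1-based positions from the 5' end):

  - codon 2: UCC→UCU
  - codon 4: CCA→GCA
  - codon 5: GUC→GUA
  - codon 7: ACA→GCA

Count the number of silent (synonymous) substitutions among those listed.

Codon 2: UCC (Ser) → UCU (Ser) — synonymous.
Codon 4: CCA (Pro) → GCA (Ala) — missense.
Codon 5: GUC (Val) → GUA (Val) — synonymous.
Codon 7: ACA (Thr) → GCA (Ala) — missense.
Synonymous: 2 of 4.

2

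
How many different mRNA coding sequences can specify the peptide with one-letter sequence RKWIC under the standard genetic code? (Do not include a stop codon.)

Arg: 6 codons.
Lys: 2 codons.
Trp: 1 codon.
Ile: 3 codons.
Cys: 2 codons.
6 × 2 × 1 × 3 × 2 = 72.

72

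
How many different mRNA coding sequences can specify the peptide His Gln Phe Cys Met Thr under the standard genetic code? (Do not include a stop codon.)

His: 2 codons.
Gln: 2 codons.
Phe: 2 codons.
Cys: 2 codons.
Met: 1 codon.
Thr: 4 codons.
2 × 2 × 2 × 2 × 1 × 4 = 64.

64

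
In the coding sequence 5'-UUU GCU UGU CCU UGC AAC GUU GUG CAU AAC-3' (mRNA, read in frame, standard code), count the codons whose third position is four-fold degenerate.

4

Codon 1 UUU (Phe): third position 2-fold.
Codon 2 GCU (Ala): third position 4-fold.
Codon 3 UGU (Cys): third position 2-fold.
Codon 4 CCU (Pro): third position 4-fold.
Codon 5 UGC (Cys): third position 2-fold.
Codon 6 AAC (Asn): third position 2-fold.
Codon 7 GUU (Val): third position 4-fold.
Codon 8 GUG (Val): third position 4-fold.
Codon 9 CAU (His): third position 2-fold.
Codon 10 AAC (Asn): third position 2-fold.
Four-fold degenerate third positions: 4.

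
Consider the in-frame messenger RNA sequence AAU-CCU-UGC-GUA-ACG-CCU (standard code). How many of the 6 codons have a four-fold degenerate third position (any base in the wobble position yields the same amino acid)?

4

Codon 1 AAU (Asn): third position 2-fold.
Codon 2 CCU (Pro): third position 4-fold.
Codon 3 UGC (Cys): third position 2-fold.
Codon 4 GUA (Val): third position 4-fold.
Codon 5 ACG (Thr): third position 4-fold.
Codon 6 CCU (Pro): third position 4-fold.
Four-fold degenerate third positions: 4.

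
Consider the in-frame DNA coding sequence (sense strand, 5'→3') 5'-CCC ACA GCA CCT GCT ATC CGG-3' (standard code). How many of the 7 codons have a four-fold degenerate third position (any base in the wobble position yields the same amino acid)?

Codon 1 CCC (Pro): third position 4-fold.
Codon 2 ACA (Thr): third position 4-fold.
Codon 3 GCA (Ala): third position 4-fold.
Codon 4 CCT (Pro): third position 4-fold.
Codon 5 GCT (Ala): third position 4-fold.
Codon 6 ATC (Ile): third position 3-fold.
Codon 7 CGG (Arg): third position 4-fold.
Four-fold degenerate third positions: 6.

6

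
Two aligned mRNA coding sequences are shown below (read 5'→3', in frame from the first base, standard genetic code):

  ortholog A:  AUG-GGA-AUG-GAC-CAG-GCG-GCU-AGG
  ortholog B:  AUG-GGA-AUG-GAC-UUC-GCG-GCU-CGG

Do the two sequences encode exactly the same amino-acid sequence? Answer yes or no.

no

Codon 1: AUG Met / AUG Met — identical.
Codon 2: GGA Gly / GGA Gly — identical.
Codon 3: AUG Met / AUG Met — identical.
Codon 4: GAC Asp / GAC Asp — identical.
Codon 5: CAG Gln / UUC Phe — nonsynonymous.
Codon 6: GCG Ala / GCG Ala — identical.
Codon 7: GCU Ala / GCU Ala — identical.
Codon 8: AGG Arg / CGG Arg — synonymous.
Nonsynonymous differences: 1 → different protein.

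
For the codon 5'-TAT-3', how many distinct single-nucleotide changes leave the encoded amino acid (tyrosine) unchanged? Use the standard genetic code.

Position 1: none → 0 synonymous.
Position 2: none → 0 synonymous.
Position 3: TAC → 1 synonymous.
Total: 0 + 0 + 1 = 1.

1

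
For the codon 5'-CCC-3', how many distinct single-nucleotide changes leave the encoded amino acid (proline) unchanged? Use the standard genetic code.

3

Position 1: none → 0 synonymous.
Position 2: none → 0 synonymous.
Position 3: CCT, CCA, CCG → 3 synonymous.
Total: 0 + 0 + 3 = 3.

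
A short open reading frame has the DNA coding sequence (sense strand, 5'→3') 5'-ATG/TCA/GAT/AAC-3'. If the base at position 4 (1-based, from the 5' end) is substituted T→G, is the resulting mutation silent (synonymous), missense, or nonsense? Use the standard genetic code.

missense

Position 4 falls in codon 2: TCA → Ser.
After the substitution the codon is GCA → Ala.
Ser ≠ Ala, so this is a missense mutation.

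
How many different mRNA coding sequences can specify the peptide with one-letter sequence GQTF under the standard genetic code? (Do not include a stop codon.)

64

Gly: 4 codons.
Gln: 2 codons.
Thr: 4 codons.
Phe: 2 codons.
4 × 2 × 4 × 2 = 64.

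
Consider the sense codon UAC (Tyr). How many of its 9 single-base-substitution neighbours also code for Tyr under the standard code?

1

Position 1: none → 0 synonymous.
Position 2: none → 0 synonymous.
Position 3: UAU → 1 synonymous.
Total: 0 + 0 + 1 = 1.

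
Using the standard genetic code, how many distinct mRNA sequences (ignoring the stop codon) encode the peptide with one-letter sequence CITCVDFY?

1536

Cys: 2 codons.
Ile: 3 codons.
Thr: 4 codons.
Cys: 2 codons.
Val: 4 codons.
Asp: 2 codons.
Phe: 2 codons.
Tyr: 2 codons.
2 × 3 × 4 × 2 × 4 × 2 × 2 × 2 = 1536.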